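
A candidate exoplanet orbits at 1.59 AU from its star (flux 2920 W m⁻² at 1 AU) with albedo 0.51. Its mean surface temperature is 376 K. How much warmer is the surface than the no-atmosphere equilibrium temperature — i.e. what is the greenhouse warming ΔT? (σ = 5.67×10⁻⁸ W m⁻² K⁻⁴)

ΔT ≈ 152.5 K

S = 2920/1.59² = 1155 W m⁻².
T_eq = [S(1−A)/(4σ)]^(1/4) = [1155×0.49/(4×5.67×10⁻⁸)]^(1/4) = 223.5 K.
ΔT = T_surf − T_eq = 376 − 223.5.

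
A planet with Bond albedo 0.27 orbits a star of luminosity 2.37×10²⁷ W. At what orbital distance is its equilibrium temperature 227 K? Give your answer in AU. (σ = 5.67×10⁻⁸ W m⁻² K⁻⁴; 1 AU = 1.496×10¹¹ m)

From T_eq⁴ = L(1−A)/(16πσd²): d = √[L(1−A)/(16πσT_eq⁴)].
d = √[2.37×10²⁷ × 0.73 / (16π × 5.67×10⁻⁸ × (227)⁴)] = 4.78×10¹¹ m = 3.20 AU.

d ≈ 3.20 AU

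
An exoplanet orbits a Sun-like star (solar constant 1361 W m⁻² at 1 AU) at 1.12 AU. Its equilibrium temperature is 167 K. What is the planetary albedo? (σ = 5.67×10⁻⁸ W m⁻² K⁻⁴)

A ≈ 0.84

Flux at 1.12 AU: S = 1361/1.12² = 1080 W m⁻².
From T_eq⁴ = S(1−A)/(4σ): 1−A = 4σT_eq⁴/S.
1−A = 4 × 5.67×10⁻⁸ × (167)⁴ / 1080 = 0.163.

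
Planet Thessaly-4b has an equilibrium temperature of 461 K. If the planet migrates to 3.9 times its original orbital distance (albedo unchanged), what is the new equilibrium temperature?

T_eq ≈ 233 K

T_eq ∝ L^(1/4) · d^(−1/2).
T′ = 461 / 3.9^(1/2) = 233 K.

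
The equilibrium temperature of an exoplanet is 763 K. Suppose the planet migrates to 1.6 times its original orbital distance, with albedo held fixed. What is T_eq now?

T_eq ≈ 603 K

T_eq ∝ L^(1/4) · d^(−1/2).
T′ = 763 / 1.6^(1/2) = 603 K.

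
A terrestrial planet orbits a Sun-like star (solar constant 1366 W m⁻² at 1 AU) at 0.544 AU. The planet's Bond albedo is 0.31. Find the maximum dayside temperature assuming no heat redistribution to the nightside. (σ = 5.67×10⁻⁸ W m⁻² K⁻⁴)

T_ss ≈ 487 K

Flux at 0.544 AU: S = 1366/0.544² = 4620 W m⁻².
With no redistribution each surface element balances locally: S(1−A) = σT⁴.
T = [4620 × 0.69 / 5.67×10⁻⁸]^(1/4) = (5.62×10¹⁰)^(1/4) = 487 K.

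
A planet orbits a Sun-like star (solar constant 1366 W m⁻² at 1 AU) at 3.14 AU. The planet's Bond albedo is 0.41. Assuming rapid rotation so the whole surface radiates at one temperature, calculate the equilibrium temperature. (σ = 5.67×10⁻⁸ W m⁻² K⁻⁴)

T_eq ≈ 138 K

Flux at 3.14 AU: S = 1366/3.14² = 139 W m⁻².
Energy balance: absorbed = emitted ⇒ πR²·S(1−A) = 4πR²·σT_eq⁴, so T_eq⁴ = S(1−A)/(4σ).
T_eq = [139 × 0.59 / (4 × 5.67×10⁻⁸)]^(1/4) = (3.60×10⁸)^(1/4) = 138 K.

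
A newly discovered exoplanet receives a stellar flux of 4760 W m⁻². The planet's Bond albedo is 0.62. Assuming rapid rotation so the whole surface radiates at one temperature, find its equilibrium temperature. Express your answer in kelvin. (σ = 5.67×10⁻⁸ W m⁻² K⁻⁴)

T_eq ≈ 299 K

Energy balance: absorbed = emitted ⇒ πR²·S(1−A) = 4πR²·σT_eq⁴, so T_eq⁴ = S(1−A)/(4σ).
T_eq = [4760 × 0.38 / (4 × 5.67×10⁻⁸)]^(1/4) = (7.98×10⁹)^(1/4) = 299 K.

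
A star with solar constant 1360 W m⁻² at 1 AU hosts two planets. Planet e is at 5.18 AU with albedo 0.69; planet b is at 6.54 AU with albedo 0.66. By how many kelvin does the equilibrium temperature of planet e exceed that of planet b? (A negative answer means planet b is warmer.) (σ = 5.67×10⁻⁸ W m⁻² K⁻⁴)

T_eq = [S₀(1−A)/(4σd²)]^(1/4), so T ∝ (1−A)^(1/4) / √d.
T₁ = [1360×0.31/(4×5.67×10⁻⁸×5.18²)]^(1/4) = 91.23 K.
T₂ = [1360×0.34/(4×5.67×10⁻⁸×6.54²)]^(1/4) = 83.09 K.

ΔT ≈ 8.1 K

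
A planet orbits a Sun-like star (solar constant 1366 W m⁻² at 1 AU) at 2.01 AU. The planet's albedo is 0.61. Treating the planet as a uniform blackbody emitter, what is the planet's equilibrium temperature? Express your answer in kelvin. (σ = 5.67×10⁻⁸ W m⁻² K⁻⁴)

Flux at 2.01 AU: S = 1366/2.01² = 338 W m⁻².
Energy balance: absorbed = emitted ⇒ πR²·S(1−A) = 4πR²·σT_eq⁴, so T_eq⁴ = S(1−A)/(4σ).
T_eq = [338 × 0.39 / (4 × 5.67×10⁻⁸)]^(1/4) = (5.81×10⁸)^(1/4) = 155 K.

T_eq ≈ 155 K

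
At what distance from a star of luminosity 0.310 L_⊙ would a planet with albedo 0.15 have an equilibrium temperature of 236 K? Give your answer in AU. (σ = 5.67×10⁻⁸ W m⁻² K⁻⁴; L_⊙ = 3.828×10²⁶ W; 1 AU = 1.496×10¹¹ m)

d ≈ 0.714 AU

L = 0.310 × 3.828×10²⁶ = 1.19×10²⁶ W.
From T_eq⁴ = L(1−A)/(16πσd²): d = √[L(1−A)/(16πσT_eq⁴)].
d = √[1.19×10²⁶ × 0.85 / (16π × 5.67×10⁻⁸ × (236)⁴)] = 1.07×10¹¹ m = 0.714 AU.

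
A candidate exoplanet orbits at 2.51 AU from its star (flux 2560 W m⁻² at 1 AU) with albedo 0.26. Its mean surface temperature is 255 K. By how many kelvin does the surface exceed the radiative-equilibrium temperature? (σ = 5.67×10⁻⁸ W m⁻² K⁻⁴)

ΔT ≈ 64.2 K

S = 2560/2.51² = 406.3 W m⁻².
T_eq = [S(1−A)/(4σ)]^(1/4) = [406.3×0.74/(4×5.67×10⁻⁸)]^(1/4) = 190.8 K.
ΔT = T_surf − T_eq = 255 − 190.8.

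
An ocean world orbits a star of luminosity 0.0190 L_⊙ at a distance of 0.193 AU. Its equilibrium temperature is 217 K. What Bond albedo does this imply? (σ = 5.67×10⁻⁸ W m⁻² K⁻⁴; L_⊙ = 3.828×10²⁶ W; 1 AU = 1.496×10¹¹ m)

A ≈ 0.28

d = 0.193 AU = 2.89×10¹⁰ m.
L = 0.0190 × 3.828×10²⁶ = 7.27×10²⁴ W.
Flux: S = L/(4πd²) = 7.27×10²⁴/(4π×(2.89×10¹⁰)²) = 694 W m⁻².
From T_eq⁴ = S(1−A)/(4σ): 1−A = 4σT_eq⁴/S.
1−A = 4 × 5.67×10⁻⁸ × (217)⁴ / 694 = 0.724.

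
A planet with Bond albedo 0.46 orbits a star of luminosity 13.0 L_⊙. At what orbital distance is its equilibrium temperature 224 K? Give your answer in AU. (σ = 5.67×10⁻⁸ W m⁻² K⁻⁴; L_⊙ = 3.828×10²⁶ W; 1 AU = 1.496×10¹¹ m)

L = 13.0 × 3.828×10²⁶ = 4.98×10²⁷ W.
From T_eq⁴ = L(1−A)/(16πσd²): d = √[L(1−A)/(16πσT_eq⁴)].
d = √[4.98×10²⁷ × 0.54 / (16π × 5.67×10⁻⁸ × (224)⁴)] = 6.12×10¹¹ m = 4.09 AU.

d ≈ 4.09 AU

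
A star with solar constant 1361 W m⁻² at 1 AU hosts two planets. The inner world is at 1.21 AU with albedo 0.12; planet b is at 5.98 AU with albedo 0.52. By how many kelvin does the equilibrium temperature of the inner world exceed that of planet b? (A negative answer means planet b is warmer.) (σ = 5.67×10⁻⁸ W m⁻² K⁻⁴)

T_eq = [S₀(1−A)/(4σd²)]^(1/4), so T ∝ (1−A)^(1/4) / √d.
T₁ = [1361×0.88/(4×5.67×10⁻⁸×1.21²)]^(1/4) = 245.07 K.
T₂ = [1361×0.48/(4×5.67×10⁻⁸×5.98²)]^(1/4) = 94.74 K.

ΔT ≈ 150.3 K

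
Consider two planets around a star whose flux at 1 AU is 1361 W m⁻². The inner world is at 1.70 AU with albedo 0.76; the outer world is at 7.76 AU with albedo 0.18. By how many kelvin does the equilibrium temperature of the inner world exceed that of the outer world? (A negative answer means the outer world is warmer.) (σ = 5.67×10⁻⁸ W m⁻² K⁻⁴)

ΔT ≈ 54.3 K

T_eq = [S₀(1−A)/(4σd²)]^(1/4), so T ∝ (1−A)^(1/4) / √d.
T₁ = [1361×0.24/(4×5.67×10⁻⁸×1.70²)]^(1/4) = 149.41 K.
T₂ = [1361×0.82/(4×5.67×10⁻⁸×7.76²)]^(1/4) = 95.08 K.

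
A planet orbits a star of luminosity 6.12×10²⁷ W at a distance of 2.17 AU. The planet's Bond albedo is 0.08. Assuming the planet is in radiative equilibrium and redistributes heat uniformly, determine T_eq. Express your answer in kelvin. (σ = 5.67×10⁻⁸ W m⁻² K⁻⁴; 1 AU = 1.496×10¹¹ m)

d = 2.17 AU = 3.25×10¹¹ m.
Flux: S = L/(4πd²) = 6.12×10²⁷/(4π×(3.25×10¹¹)²) = 4620 W m⁻².
Energy balance: absorbed = emitted ⇒ πR²·S(1−A) = 4πR²·σT_eq⁴, so T_eq⁴ = S(1−A)/(4σ).
T_eq = [4620 × 0.92 / (4 × 5.67×10⁻⁸)]^(1/4) = (1.87×10¹⁰)^(1/4) = 370 K.

T_eq ≈ 370 K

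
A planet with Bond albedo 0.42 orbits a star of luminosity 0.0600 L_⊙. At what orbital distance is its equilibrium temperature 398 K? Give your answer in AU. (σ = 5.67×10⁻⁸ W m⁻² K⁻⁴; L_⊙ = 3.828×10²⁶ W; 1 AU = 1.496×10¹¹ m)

L = 0.0600 × 3.828×10²⁶ = 2.30×10²⁵ W.
From T_eq⁴ = L(1−A)/(16πσd²): d = √[L(1−A)/(16πσT_eq⁴)].
d = √[2.30×10²⁵ × 0.58 / (16π × 5.67×10⁻⁸ × (398)⁴)] = 1.36×10¹⁰ m = 0.0912 AU.

d ≈ 0.0912 AU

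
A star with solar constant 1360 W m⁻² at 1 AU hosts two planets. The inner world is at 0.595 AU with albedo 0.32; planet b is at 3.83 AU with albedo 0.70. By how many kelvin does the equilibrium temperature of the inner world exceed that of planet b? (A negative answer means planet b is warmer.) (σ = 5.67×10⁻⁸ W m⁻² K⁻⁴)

ΔT ≈ 222.4 K

T_eq = [S₀(1−A)/(4σd²)]^(1/4), so T ∝ (1−A)^(1/4) / √d.
T₁ = [1360×0.68/(4×5.67×10⁻⁸×0.595²)]^(1/4) = 327.60 K.
T₂ = [1360×0.30/(4×5.67×10⁻⁸×3.83²)]^(1/4) = 105.23 K.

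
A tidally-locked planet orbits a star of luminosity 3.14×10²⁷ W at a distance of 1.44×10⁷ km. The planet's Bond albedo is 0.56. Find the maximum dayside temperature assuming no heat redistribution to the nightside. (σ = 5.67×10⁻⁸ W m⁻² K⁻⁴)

T_ss ≈ 1750 K

d = 1.44×10⁷ km = 1.44×10¹⁰ m.
Flux: S = L/(4πd²) = 3.14×10²⁷/(4π×(1.44×10¹⁰)²) = 1.21×10⁶ W m⁻².
With no redistribution each surface element balances locally: S(1−A) = σT⁴.
T = [1.21×10⁶ × 0.44 / 5.67×10⁻⁸]^(1/4) = (9.35×10¹²)^(1/4) = 1750 K.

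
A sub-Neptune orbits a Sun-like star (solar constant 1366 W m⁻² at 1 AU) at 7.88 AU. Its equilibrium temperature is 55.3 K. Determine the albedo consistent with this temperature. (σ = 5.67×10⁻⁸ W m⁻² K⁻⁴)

A ≈ 0.90

Flux at 7.88 AU: S = 1366/7.88² = 22.0 W m⁻².
From T_eq⁴ = S(1−A)/(4σ): 1−A = 4σT_eq⁴/S.
1−A = 4 × 5.67×10⁻⁸ × (55.3)⁴ / 22.0 = 0.096.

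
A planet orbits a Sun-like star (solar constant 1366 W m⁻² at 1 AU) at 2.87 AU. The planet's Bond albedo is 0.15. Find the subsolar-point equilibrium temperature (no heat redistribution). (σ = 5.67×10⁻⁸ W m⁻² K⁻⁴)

T_ss ≈ 223 K

Flux at 2.87 AU: S = 1366/2.87² = 166 W m⁻².
At the subsolar point the surface absorbs S(1−A) and emits σT⁴ per unit area — no factor of 4, since only the local patch is in balance.
T = [166 × 0.85 / 5.67×10⁻⁸]^(1/4) = (2.49×10⁹)^(1/4) = 223 K.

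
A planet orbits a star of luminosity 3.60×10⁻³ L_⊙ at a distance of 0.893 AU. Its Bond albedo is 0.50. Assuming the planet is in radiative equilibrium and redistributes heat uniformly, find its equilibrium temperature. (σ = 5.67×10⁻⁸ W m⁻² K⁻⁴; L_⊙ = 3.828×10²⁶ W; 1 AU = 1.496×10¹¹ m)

T_eq ≈ 60.7 K

d = 0.893 AU = 1.34×10¹¹ m.
L = 3.60×10⁻³ × 3.828×10²⁶ = 1.38×10²⁴ W.
Flux: S = L/(4πd²) = 1.38×10²⁴/(4π×(1.34×10¹¹)²) = 6.14 W m⁻².
Energy balance: absorbed = emitted ⇒ πR²·S(1−A) = 4πR²·σT_eq⁴, so T_eq⁴ = S(1−A)/(4σ).
T_eq = [6.14 × 0.50 / (4 × 5.67×10⁻⁸)]^(1/4) = (1.35×10⁷)^(1/4) = 60.7 K.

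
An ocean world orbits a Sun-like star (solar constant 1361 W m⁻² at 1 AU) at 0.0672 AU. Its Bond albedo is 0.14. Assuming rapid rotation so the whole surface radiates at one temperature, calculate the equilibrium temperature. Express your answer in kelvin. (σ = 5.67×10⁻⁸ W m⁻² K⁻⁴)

Flux at 0.0672 AU: S = 1361/0.0672² = 3.01×10⁵ W m⁻².
Energy balance: absorbed = emitted ⇒ πR²·S(1−A) = 4πR²·σT_eq⁴, so T_eq⁴ = S(1−A)/(4σ).
T_eq = [3.01×10⁵ × 0.86 / (4 × 5.67×10⁻⁸)]^(1/4) = (1.14×10¹²)^(1/4) = 1030 K.

T_eq ≈ 1030 K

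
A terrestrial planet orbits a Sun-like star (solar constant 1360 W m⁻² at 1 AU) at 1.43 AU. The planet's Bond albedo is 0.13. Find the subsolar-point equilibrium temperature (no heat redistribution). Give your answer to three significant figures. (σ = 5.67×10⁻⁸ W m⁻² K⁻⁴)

T_ss ≈ 318 K

Flux at 1.43 AU: S = 1360/1.43² = 665 W m⁻².
At the subsolar point the surface absorbs S(1−A) and emits σT⁴ per unit area — no factor of 4, since only the local patch is in balance.
T = [665 × 0.87 / 5.67×10⁻⁸]^(1/4) = (1.02×10¹⁰)^(1/4) = 318 K.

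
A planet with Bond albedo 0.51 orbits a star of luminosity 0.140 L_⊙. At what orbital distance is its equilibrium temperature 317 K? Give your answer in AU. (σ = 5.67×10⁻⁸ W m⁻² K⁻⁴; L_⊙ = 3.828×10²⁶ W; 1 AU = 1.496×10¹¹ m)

d ≈ 0.202 AU

L = 0.140 × 3.828×10²⁶ = 5.36×10²⁵ W.
From T_eq⁴ = L(1−A)/(16πσd²): d = √[L(1−A)/(16πσT_eq⁴)].
d = √[5.36×10²⁵ × 0.49 / (16π × 5.67×10⁻⁸ × (317)⁴)] = 3.02×10¹⁰ m = 0.202 AU.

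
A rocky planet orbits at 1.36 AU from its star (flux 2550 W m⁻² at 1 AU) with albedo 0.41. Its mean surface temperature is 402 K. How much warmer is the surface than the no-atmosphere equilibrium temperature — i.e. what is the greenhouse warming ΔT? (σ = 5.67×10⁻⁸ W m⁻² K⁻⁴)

S = 2550/1.36² = 1379 W m⁻².
T_eq = [S(1−A)/(4σ)]^(1/4) = [1379×0.59/(4×5.67×10⁻⁸)]^(1/4) = 244.7 K.
ΔT = T_surf − T_eq = 402 − 244.7.

ΔT ≈ 157.3 K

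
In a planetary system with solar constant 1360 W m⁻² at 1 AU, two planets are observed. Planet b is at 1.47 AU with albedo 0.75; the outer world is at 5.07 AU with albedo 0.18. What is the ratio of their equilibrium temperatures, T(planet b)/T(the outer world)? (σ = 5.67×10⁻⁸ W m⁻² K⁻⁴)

T_eq = [S₀(1−A)/(4σd²)]^(1/4), so T ∝ (1−A)^(1/4) / √d.
T₁ = [1360×0.25/(4×5.67×10⁻⁸×1.47²)]^(1/4) = 162.29 K.
T₂ = [1360×0.82/(4×5.67×10⁻⁸×5.07²)]^(1/4) = 117.60 K.

T₁/T₂ ≈ 1.380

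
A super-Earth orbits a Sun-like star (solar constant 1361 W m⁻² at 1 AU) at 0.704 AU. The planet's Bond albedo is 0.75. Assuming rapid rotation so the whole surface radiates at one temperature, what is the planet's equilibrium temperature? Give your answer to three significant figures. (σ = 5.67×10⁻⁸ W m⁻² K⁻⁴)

T_eq ≈ 235 K

Flux at 0.704 AU: S = 1361/0.704² = 2750 W m⁻².
Energy balance: absorbed = emitted ⇒ πR²·S(1−A) = 4πR²·σT_eq⁴, so T_eq⁴ = S(1−A)/(4σ).
T_eq = [2750 × 0.25 / (4 × 5.67×10⁻⁸)]^(1/4) = (3.03×10⁹)^(1/4) = 235 K.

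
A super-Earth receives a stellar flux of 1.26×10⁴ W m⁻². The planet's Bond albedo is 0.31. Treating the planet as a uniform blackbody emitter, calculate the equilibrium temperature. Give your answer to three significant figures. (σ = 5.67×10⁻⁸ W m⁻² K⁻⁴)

T_eq ≈ 442 K

Energy balance: absorbed = emitted ⇒ πR²·S(1−A) = 4πR²·σT_eq⁴, so T_eq⁴ = S(1−A)/(4σ).
T_eq = [1.26×10⁴ × 0.69 / (4 × 5.67×10⁻⁸)]^(1/4) = (3.83×10¹⁰)^(1/4) = 442 K.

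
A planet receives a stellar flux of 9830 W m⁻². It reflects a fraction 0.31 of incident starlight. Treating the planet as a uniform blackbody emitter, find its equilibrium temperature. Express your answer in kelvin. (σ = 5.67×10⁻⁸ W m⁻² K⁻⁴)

Energy balance: absorbed = emitted ⇒ πR²·S(1−A) = 4πR²·σT_eq⁴, so T_eq⁴ = S(1−A)/(4σ).
T_eq = [9830 × 0.69 / (4 × 5.67×10⁻⁸)]^(1/4) = (2.99×10¹⁰)^(1/4) = 416 K.

T_eq ≈ 416 K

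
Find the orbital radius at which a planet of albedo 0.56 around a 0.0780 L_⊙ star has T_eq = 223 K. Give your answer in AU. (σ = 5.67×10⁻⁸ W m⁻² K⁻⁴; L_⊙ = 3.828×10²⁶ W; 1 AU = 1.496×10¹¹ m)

d ≈ 0.289 AU

L = 0.0780 × 3.828×10²⁶ = 2.99×10²⁵ W.
From T_eq⁴ = L(1−A)/(16πσd²): d = √[L(1−A)/(16πσT_eq⁴)].
d = √[2.99×10²⁵ × 0.44 / (16π × 5.67×10⁻⁸ × (223)⁴)] = 4.32×10¹⁰ m = 0.289 AU.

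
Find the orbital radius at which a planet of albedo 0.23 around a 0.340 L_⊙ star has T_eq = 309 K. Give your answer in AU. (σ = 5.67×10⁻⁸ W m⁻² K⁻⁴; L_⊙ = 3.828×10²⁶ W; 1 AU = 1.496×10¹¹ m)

L = 0.340 × 3.828×10²⁶ = 1.30×10²⁶ W.
From T_eq⁴ = L(1−A)/(16πσd²): d = √[L(1−A)/(16πσT_eq⁴)].
d = √[1.30×10²⁶ × 0.77 / (16π × 5.67×10⁻⁸ × (309)⁴)] = 6.21×10¹⁰ m = 0.415 AU.

d ≈ 0.415 AU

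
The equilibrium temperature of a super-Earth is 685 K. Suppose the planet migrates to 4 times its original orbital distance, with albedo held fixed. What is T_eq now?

T_eq ≈ 342 K

T_eq ∝ L^(1/4) · d^(−1/2).
T′ = 685 / 4^(1/2) = 342 K.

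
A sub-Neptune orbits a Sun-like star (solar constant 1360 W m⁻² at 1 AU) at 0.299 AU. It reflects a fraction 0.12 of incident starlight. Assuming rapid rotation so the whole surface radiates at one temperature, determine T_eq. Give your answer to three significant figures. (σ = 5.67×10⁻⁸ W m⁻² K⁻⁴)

Flux at 0.299 AU: S = 1360/0.299² = 1.52×10⁴ W m⁻².
Energy balance: absorbed = emitted ⇒ πR²·S(1−A) = 4πR²·σT_eq⁴, so T_eq⁴ = S(1−A)/(4σ).
T_eq = [1.52×10⁴ × 0.88 / (4 × 5.67×10⁻⁸)]^(1/4) = (5.90×10¹⁰)^(1/4) = 493 K.

T_eq ≈ 493 K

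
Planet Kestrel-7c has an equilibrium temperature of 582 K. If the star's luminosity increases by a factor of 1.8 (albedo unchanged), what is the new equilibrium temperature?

T_eq ∝ L^(1/4) · d^(−1/2).
T′ = 582 × 1.8^(1/4) = 674 K.

T_eq ≈ 674 K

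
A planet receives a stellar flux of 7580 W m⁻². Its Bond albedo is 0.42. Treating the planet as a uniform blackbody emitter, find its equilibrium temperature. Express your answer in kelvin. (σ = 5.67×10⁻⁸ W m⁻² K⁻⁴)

Energy balance: absorbed = emitted ⇒ πR²·S(1−A) = 4πR²·σT_eq⁴, so T_eq⁴ = S(1−A)/(4σ).
T_eq = [7580 × 0.58 / (4 × 5.67×10⁻⁸)]^(1/4) = (1.94×10¹⁰)^(1/4) = 373 K.

T_eq ≈ 373 K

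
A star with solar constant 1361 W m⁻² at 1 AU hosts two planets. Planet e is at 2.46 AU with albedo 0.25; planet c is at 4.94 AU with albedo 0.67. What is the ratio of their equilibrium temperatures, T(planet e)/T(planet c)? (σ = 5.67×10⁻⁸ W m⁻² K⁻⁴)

T₁/T₂ ≈ 1.740

T_eq = [S₀(1−A)/(4σd²)]^(1/4), so T ∝ (1−A)^(1/4) / √d.
T₁ = [1361×0.75/(4×5.67×10⁻⁸×2.46²)]^(1/4) = 165.14 K.
T₂ = [1361×0.33/(4×5.67×10⁻⁸×4.94²)]^(1/4) = 94.91 K.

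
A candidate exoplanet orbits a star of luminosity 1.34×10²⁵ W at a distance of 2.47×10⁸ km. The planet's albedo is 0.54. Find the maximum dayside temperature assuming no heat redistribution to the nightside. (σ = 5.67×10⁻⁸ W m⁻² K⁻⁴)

T_ss ≈ 109 K

d = 2.47×10⁸ km = 2.47×10¹¹ m.
Flux: S = L/(4πd²) = 1.34×10²⁵/(4π×(2.47×10¹¹)²) = 17.5 W m⁻².
With no redistribution each surface element balances locally: S(1−A) = σT⁴.
T = [17.5 × 0.46 / 5.67×10⁻⁸]^(1/4) = (1.42×10⁸)^(1/4) = 109 K.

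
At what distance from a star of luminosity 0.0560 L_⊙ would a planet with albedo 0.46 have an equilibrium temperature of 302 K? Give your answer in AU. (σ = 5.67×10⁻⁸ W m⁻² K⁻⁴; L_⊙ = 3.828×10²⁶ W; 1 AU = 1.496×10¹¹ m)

L = 0.0560 × 3.828×10²⁶ = 2.14×10²⁵ W.
From T_eq⁴ = L(1−A)/(16πσd²): d = √[L(1−A)/(16πσT_eq⁴)].
d = √[2.14×10²⁵ × 0.54 / (16π × 5.67×10⁻⁸ × (302)⁴)] = 2.21×10¹⁰ m = 0.148 AU.

d ≈ 0.148 AU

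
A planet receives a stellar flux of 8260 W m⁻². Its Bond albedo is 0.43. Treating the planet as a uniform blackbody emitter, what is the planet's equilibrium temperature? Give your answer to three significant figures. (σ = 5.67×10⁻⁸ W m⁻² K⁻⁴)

Energy balance: absorbed = emitted ⇒ πR²·S(1−A) = 4πR²·σT_eq⁴, so T_eq⁴ = S(1−A)/(4σ).
T_eq = [8260 × 0.57 / (4 × 5.67×10⁻⁸)]^(1/4) = (2.08×10¹⁰)^(1/4) = 380 K.

T_eq ≈ 380 K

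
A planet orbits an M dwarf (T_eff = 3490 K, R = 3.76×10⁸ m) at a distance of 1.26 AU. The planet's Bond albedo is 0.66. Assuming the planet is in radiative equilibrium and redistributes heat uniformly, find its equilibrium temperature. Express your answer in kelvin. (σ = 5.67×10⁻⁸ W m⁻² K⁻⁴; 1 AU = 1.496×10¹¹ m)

T_eq ≈ 84.2 K

d = 1.26 AU = 1.88×10¹¹ m.
L = 4πR_⋆²σT_⋆⁴ = 4π(3.76×10⁸)² × 5.67×10⁻⁸ × (3490)⁴ = 1.49×10²⁵ W.
S = L/(4πd²) = 33.5 W m⁻².
Energy balance: absorbed = emitted ⇒ πR²·S(1−A) = 4πR²·σT_eq⁴, so T_eq⁴ = S(1−A)/(4σ).
T_eq = [33.5 × 0.34 / (4 × 5.67×10⁻⁸)]^(1/4) = (5.02×10⁷)^(1/4) = 84.2 K.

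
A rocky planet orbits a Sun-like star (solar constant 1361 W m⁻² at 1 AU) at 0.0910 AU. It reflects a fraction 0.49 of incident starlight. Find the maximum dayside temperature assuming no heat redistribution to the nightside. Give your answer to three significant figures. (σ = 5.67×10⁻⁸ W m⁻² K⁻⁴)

Flux at 0.0910 AU: S = 1361/0.0910² = 1.64×10⁵ W m⁻².
With no redistribution each surface element balances locally: S(1−A) = σT⁴.
T = [1.64×10⁵ × 0.51 / 5.67×10⁻⁸]^(1/4) = (1.48×10¹²)^(1/4) = 1100 K.

T_ss ≈ 1100 K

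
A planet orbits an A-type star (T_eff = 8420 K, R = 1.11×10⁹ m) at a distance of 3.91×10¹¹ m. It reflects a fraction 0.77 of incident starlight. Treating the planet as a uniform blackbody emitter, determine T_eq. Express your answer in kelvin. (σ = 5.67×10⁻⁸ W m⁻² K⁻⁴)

T_eq ≈ 220 K

L = 4πR_⋆²σT_⋆⁴ = 4π(1.11×10⁹)² × 5.67×10⁻⁸ × (8420)⁴ = 4.41×10²⁷ W.
S = L/(4πd²) = 2300 W m⁻².
Energy balance: absorbed = emitted ⇒ πR²·S(1−A) = 4πR²·σT_eq⁴, so T_eq⁴ = S(1−A)/(4σ).
T_eq = [2300 × 0.23 / (4 × 5.67×10⁻⁸)]^(1/4) = (2.33×10⁹)^(1/4) = 220 K.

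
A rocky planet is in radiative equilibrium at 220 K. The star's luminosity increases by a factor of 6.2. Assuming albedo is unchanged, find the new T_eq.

T_eq ∝ L^(1/4) · d^(−1/2).
T′ = 220 × 6.2^(1/4) = 347 K.

T_eq ≈ 347 K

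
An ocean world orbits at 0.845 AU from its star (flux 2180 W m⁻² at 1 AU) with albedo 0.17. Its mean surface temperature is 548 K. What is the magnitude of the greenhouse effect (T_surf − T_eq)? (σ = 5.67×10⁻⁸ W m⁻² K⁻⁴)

ΔT ≈ 222.9 K

S = 2180/0.845² = 3053 W m⁻².
T_eq = [S(1−A)/(4σ)]^(1/4) = [3053×0.83/(4×5.67×10⁻⁸)]^(1/4) = 325.1 K.
ΔT = T_surf − T_eq = 548 − 325.1.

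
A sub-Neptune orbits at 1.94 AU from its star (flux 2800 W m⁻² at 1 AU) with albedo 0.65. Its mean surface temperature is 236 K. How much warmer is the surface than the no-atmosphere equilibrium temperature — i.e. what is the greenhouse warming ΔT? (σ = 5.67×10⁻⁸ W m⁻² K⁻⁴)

ΔT ≈ 51.9 K

S = 2800/1.94² = 744.0 W m⁻².
T_eq = [S(1−A)/(4σ)]^(1/4) = [744.0×0.35/(4×5.67×10⁻⁸)]^(1/4) = 184.1 K.
ΔT = T_surf − T_eq = 236 − 184.1.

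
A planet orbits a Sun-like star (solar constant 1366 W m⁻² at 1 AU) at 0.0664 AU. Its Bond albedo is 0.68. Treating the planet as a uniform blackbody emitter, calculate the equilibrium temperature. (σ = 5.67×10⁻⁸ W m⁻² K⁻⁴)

Flux at 0.0664 AU: S = 1366/0.0664² = 3.10×10⁵ W m⁻².
Energy balance: absorbed = emitted ⇒ πR²·S(1−A) = 4πR²·σT_eq⁴, so T_eq⁴ = S(1−A)/(4σ).
T_eq = [3.10×10⁵ × 0.32 / (4 × 5.67×10⁻⁸)]^(1/4) = (4.37×10¹¹)^(1/4) = 813 K.

T_eq ≈ 813 K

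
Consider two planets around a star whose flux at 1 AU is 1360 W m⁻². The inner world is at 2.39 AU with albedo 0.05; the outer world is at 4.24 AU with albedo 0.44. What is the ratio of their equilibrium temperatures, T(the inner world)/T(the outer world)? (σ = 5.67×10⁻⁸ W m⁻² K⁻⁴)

T_eq = [S₀(1−A)/(4σd²)]^(1/4), so T ∝ (1−A)^(1/4) / √d.
T₁ = [1360×0.95/(4×5.67×10⁻⁸×2.39²)]^(1/4) = 177.71 K.
T₂ = [1360×0.56/(4×5.67×10⁻⁸×4.24²)]^(1/4) = 116.91 K.

T₁/T₂ ≈ 1.520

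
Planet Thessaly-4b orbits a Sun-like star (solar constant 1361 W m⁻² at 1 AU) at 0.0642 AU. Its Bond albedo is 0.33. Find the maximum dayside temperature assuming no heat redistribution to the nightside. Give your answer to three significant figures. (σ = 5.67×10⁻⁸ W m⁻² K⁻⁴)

T_ss ≈ 1410 K

Flux at 0.0642 AU: S = 1361/0.0642² = 3.30×10⁵ W m⁻².
With no redistribution each surface element balances locally: S(1−A) = σT⁴.
T = [3.30×10⁵ × 0.67 / 5.67×10⁻⁸]^(1/4) = (3.90×10¹²)^(1/4) = 1410 K.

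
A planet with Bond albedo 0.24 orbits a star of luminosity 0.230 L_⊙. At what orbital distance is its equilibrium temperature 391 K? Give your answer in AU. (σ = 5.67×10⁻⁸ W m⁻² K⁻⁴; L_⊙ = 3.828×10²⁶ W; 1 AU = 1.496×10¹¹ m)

d ≈ 0.212 AU

L = 0.230 × 3.828×10²⁶ = 8.80×10²⁵ W.
From T_eq⁴ = L(1−A)/(16πσd²): d = √[L(1−A)/(16πσT_eq⁴)].
d = √[8.80×10²⁵ × 0.76 / (16π × 5.67×10⁻⁸ × (391)⁴)] = 3.17×10¹⁰ m = 0.212 AU.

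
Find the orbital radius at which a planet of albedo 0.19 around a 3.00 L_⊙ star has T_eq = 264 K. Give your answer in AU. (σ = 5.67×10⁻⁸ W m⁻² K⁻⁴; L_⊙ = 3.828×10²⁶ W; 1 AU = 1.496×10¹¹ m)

L = 3.00 × 3.828×10²⁶ = 1.15×10²⁷ W.
From T_eq⁴ = L(1−A)/(16πσd²): d = √[L(1−A)/(16πσT_eq⁴)].
d = √[1.15×10²⁷ × 0.81 / (16π × 5.67×10⁻⁸ × (264)⁴)] = 2.59×10¹¹ m = 1.73 AU.

d ≈ 1.73 AU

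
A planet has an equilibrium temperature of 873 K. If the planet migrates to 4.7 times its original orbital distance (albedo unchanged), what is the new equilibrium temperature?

T_eq ∝ L^(1/4) · d^(−1/2).
T′ = 873 / 4.7^(1/2) = 403 K.

T_eq ≈ 403 K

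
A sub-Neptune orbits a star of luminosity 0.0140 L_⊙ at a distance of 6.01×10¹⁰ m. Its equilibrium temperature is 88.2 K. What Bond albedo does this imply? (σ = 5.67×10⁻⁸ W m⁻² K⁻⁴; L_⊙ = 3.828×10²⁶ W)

A ≈ 0.88

L = 0.0140 × 3.828×10²⁶ = 5.36×10²⁴ W.
Flux: S = L/(4πd²) = 5.36×10²⁴/(4π×(6.01×10¹⁰)²) = 118 W m⁻².
From T_eq⁴ = S(1−A)/(4σ): 1−A = 4σT_eq⁴/S.
1−A = 4 × 5.67×10⁻⁸ × (88.2)⁴ / 118 = 0.116.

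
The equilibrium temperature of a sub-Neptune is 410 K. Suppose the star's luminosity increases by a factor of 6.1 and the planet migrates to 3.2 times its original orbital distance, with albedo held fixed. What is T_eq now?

T_eq ∝ L^(1/4) · d^(−1/2).
T′ = 410 × 6.1^(1/4) / 3.2^(1/2) = 360 K.

T_eq ≈ 360 K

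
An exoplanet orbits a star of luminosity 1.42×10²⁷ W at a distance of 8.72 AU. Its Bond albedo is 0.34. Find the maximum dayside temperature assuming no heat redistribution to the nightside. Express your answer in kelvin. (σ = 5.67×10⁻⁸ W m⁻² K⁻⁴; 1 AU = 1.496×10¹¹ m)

T_ss ≈ 167 K

d = 8.72 AU = 1.30×10¹² m.
Flux: S = L/(4πd²) = 1.42×10²⁷/(4π×(1.30×10¹²)²) = 66.4 W m⁻².
With no redistribution each surface element balances locally: S(1−A) = σT⁴.
T = [66.4 × 0.66 / 5.67×10⁻⁸]^(1/4) = (7.73×10⁸)^(1/4) = 167 K.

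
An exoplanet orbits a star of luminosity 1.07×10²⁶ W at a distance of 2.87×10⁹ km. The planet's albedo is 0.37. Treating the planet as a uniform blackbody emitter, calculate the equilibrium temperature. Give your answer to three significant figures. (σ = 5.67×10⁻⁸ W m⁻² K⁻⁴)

T_eq ≈ 41.2 K

d = 2.87×10⁹ km = 2.87×10¹² m.
Flux: S = L/(4πd²) = 1.07×10²⁶/(4π×(2.87×10¹²)²) = 1.03 W m⁻².
Energy balance: absorbed = emitted ⇒ πR²·S(1−A) = 4πR²·σT_eq⁴, so T_eq⁴ = S(1−A)/(4σ).
T_eq = [1.03 × 0.63 / (4 × 5.67×10⁻⁸)]^(1/4) = (2.87×10⁶)^(1/4) = 41.2 K.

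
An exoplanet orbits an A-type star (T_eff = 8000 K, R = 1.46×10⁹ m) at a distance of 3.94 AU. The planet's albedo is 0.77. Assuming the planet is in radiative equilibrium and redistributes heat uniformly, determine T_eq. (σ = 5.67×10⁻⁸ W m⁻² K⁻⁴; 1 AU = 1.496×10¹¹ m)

T_eq ≈ 195 K

d = 3.94 AU = 5.89×10¹¹ m.
L = 4πR_⋆²σT_⋆⁴ = 4π(1.46×10⁹)² × 5.67×10⁻⁸ × (8000)⁴ = 6.22×10²⁷ W.
S = L/(4πd²) = 1420 W m⁻².
Energy balance: absorbed = emitted ⇒ πR²·S(1−A) = 4πR²·σT_eq⁴, so T_eq⁴ = S(1−A)/(4σ).
T_eq = [1420 × 0.23 / (4 × 5.67×10⁻⁸)]^(1/4) = (1.45×10⁹)^(1/4) = 195 K.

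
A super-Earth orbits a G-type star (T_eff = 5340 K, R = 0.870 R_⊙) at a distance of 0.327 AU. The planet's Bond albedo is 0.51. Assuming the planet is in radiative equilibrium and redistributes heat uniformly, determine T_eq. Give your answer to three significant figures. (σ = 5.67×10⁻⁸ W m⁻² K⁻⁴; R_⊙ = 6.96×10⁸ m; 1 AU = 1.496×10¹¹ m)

R_⋆ = 0.870 × 6.96×10⁸ = 6.06×10⁸ m.
d = 0.327 AU = 4.89×10¹⁰ m.
L = 4πR_⋆²σT_⋆⁴ = 4π(6.06×10⁸)² × 5.67×10⁻⁸ × (5340)⁴ = 2.12×10²⁶ W.
S = L/(4πd²) = 7060 W m⁻².
Energy balance: absorbed = emitted ⇒ πR²·S(1−A) = 4πR²·σT_eq⁴, so T_eq⁴ = S(1−A)/(4σ).
T_eq = [7060 × 0.49 / (4 × 5.67×10⁻⁸)]^(1/4) = (1.53×10¹⁰)^(1/4) = 351 K.

T_eq ≈ 351 K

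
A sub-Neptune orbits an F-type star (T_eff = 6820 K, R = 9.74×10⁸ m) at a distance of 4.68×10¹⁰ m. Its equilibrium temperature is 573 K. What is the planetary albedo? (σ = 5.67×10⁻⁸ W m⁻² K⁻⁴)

L = 4πR_⋆²σT_⋆⁴ = 4π(9.74×10⁸)² × 5.67×10⁻⁸ × (6820)⁴ = 1.46×10²⁷ W.
S = L/(4πd²) = 5.31×10⁴ W m⁻².
From T_eq⁴ = S(1−A)/(4σ): 1−A = 4σT_eq⁴/S.
1−A = 4 × 5.67×10⁻⁸ × (573)⁴ / 5.31×10⁴ = 0.460.

A ≈ 0.54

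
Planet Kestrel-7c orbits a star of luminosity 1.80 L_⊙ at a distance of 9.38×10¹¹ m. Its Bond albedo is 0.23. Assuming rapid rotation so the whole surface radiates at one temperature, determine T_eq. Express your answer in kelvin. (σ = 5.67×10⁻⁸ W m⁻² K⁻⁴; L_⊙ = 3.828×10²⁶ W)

T_eq ≈ 121 K

L = 1.80 × 3.828×10²⁶ = 6.89×10²⁶ W.
Flux: S = L/(4πd²) = 6.89×10²⁶/(4π×(9.38×10¹¹)²) = 62.3 W m⁻².
Energy balance: absorbed = emitted ⇒ πR²·S(1−A) = 4πR²·σT_eq⁴, so T_eq⁴ = S(1−A)/(4σ).
T_eq = [62.3 × 0.77 / (4 × 5.67×10⁻⁸)]^(1/4) = (2.12×10⁸)^(1/4) = 121 K.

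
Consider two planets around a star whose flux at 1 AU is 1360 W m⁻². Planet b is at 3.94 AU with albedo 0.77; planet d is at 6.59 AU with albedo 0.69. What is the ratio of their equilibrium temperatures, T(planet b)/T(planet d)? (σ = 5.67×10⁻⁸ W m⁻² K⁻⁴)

T_eq = [S₀(1−A)/(4σd²)]^(1/4), so T ∝ (1−A)^(1/4) / √d.
T₁ = [1360×0.23/(4×5.67×10⁻⁸×3.94²)]^(1/4) = 97.09 K.
T₂ = [1360×0.31/(4×5.67×10⁻⁸×6.59²)]^(1/4) = 80.89 K.

T₁/T₂ ≈ 1.200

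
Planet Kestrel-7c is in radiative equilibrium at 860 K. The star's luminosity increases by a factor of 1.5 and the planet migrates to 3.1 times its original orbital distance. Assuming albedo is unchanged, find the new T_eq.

T_eq ∝ L^(1/4) · d^(−1/2).
T′ = 860 × 1.5^(1/4) / 3.1^(1/2) = 541 K.

T_eq ≈ 541 K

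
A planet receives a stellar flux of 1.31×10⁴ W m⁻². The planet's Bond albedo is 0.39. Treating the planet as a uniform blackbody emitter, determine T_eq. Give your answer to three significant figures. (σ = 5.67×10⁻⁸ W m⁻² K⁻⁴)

T_eq ≈ 433 K

Energy balance: absorbed = emitted ⇒ πR²·S(1−A) = 4πR²·σT_eq⁴, so T_eq⁴ = S(1−A)/(4σ).
T_eq = [1.31×10⁴ × 0.61 / (4 × 5.67×10⁻⁸)]^(1/4) = (3.52×10¹⁰)^(1/4) = 433 K.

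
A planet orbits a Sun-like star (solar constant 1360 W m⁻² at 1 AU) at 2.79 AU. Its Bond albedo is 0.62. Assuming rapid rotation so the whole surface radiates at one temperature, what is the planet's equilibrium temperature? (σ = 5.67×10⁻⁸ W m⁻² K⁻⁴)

T_eq ≈ 131 K

Flux at 2.79 AU: S = 1360/2.79² = 175 W m⁻².
Energy balance: absorbed = emitted ⇒ πR²·S(1−A) = 4πR²·σT_eq⁴, so T_eq⁴ = S(1−A)/(4σ).
T_eq = [175 × 0.38 / (4 × 5.67×10⁻⁸)]^(1/4) = (2.93×10⁸)^(1/4) = 131 K.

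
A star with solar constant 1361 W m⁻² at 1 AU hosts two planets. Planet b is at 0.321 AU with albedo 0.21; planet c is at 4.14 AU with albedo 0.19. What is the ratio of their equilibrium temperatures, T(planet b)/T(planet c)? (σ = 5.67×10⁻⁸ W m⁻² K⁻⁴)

T₁/T₂ ≈ 3.569

T_eq = [S₀(1−A)/(4σd²)]^(1/4), so T ∝ (1−A)^(1/4) / √d.
T₁ = [1361×0.79/(4×5.67×10⁻⁸×0.321²)]^(1/4) = 463.14 K.
T₂ = [1361×0.81/(4×5.67×10⁻⁸×4.14²)]^(1/4) = 129.77 K.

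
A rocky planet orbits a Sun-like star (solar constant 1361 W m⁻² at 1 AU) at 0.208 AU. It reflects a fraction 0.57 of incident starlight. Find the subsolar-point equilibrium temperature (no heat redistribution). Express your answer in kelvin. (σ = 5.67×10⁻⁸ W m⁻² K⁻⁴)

Flux at 0.208 AU: S = 1361/0.208² = 3.15×10⁴ W m⁻².
At the subsolar point the surface absorbs S(1−A) and emits σT⁴ per unit area — no factor of 4, since only the local patch is in balance.
T = [3.15×10⁴ × 0.43 / 5.67×10⁻⁸]^(1/4) = (2.39×10¹¹)^(1/4) = 699 K.

T_ss ≈ 699 K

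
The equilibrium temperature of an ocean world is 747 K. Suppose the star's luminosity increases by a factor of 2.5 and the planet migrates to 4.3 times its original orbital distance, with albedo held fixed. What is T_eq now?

T_eq ∝ L^(1/4) · d^(−1/2).
T′ = 747 × 2.5^(1/4) / 4.3^(1/2) = 453 K.

T_eq ≈ 453 K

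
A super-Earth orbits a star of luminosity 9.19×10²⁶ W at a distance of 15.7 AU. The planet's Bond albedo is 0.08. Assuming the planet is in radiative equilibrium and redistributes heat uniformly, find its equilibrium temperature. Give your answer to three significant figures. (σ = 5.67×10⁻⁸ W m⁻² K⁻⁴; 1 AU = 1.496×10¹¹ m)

T_eq ≈ 85.6 K

d = 15.7 AU = 2.35×10¹² m.
Flux: S = L/(4πd²) = 9.19×10²⁶/(4π×(2.35×10¹²)²) = 13.3 W m⁻².
Energy balance: absorbed = emitted ⇒ πR²·S(1−A) = 4πR²·σT_eq⁴, so T_eq⁴ = S(1−A)/(4σ).
T_eq = [13.3 × 0.92 / (4 × 5.67×10⁻⁸)]^(1/4) = (5.38×10⁷)^(1/4) = 85.6 K.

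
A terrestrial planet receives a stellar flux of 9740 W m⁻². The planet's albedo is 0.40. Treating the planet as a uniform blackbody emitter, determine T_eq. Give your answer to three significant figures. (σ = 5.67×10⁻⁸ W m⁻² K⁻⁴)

Energy balance: absorbed = emitted ⇒ πR²·S(1−A) = 4πR²·σT_eq⁴, so T_eq⁴ = S(1−A)/(4σ).
T_eq = [9740 × 0.60 / (4 × 5.67×10⁻⁸)]^(1/4) = (2.58×10¹⁰)^(1/4) = 401 K.

T_eq ≈ 401 K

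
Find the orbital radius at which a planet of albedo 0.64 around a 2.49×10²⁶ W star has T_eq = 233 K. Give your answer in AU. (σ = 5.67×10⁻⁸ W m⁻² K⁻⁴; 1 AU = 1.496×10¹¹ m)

From T_eq⁴ = L(1−A)/(16πσd²): d = √[L(1−A)/(16πσT_eq⁴)].
d = √[2.49×10²⁶ × 0.36 / (16π × 5.67×10⁻⁸ × (233)⁴)] = 1.03×10¹¹ m = 0.691 AU.

d ≈ 0.691 AU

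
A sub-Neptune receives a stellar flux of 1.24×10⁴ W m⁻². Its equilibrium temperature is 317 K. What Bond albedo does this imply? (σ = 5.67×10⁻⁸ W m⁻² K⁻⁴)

From T_eq⁴ = S(1−A)/(4σ): 1−A = 4σT_eq⁴/S.
1−A = 4 × 5.67×10⁻⁸ × (317)⁴ / 1.24×10⁴ = 0.185.

A ≈ 0.82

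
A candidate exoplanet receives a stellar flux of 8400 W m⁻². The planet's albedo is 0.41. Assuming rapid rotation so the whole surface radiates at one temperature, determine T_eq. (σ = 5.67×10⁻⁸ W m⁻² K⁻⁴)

Energy balance: absorbed = emitted ⇒ πR²·S(1−A) = 4πR²·σT_eq⁴, so T_eq⁴ = S(1−A)/(4σ).
T_eq = [8400 × 0.59 / (4 × 5.67×10⁻⁸)]^(1/4) = (2.19×10¹⁰)^(1/4) = 384 K.

T_eq ≈ 384 K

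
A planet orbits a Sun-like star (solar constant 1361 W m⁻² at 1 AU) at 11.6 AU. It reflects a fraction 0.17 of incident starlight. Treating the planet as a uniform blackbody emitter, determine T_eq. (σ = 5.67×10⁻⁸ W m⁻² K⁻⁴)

Flux at 11.6 AU: S = 1361/11.6² = 10.1 W m⁻².
Energy balance: absorbed = emitted ⇒ πR²·S(1−A) = 4πR²·σT_eq⁴, so T_eq⁴ = S(1−A)/(4σ).
T_eq = [10.1 × 0.83 / (4 × 5.67×10⁻⁸)]^(1/4) = (3.70×10⁷)^(1/4) = 78.0 K.

T_eq ≈ 78.0 K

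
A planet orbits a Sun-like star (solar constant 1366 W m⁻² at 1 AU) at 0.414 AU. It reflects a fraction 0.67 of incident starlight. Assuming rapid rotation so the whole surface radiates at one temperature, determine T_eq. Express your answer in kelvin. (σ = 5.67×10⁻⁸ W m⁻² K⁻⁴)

T_eq ≈ 328 K

Flux at 0.414 AU: S = 1366/0.414² = 7970 W m⁻².
Energy balance: absorbed = emitted ⇒ πR²·S(1−A) = 4πR²·σT_eq⁴, so T_eq⁴ = S(1−A)/(4σ).
T_eq = [7970 × 0.33 / (4 × 5.67×10⁻⁸)]^(1/4) = (1.16×10¹⁰)^(1/4) = 328 K.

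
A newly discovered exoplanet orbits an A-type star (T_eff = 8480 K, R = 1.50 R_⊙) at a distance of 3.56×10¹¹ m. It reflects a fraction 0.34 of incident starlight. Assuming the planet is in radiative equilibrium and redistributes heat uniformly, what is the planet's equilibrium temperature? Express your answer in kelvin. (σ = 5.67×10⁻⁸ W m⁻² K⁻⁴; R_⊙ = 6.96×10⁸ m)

R_⋆ = 1.50 × 6.96×10⁸ = 1.04×10⁹ m.
L = 4πR_⋆²σT_⋆⁴ = 4π(1.04×10⁹)² × 5.67×10⁻⁸ × (8480)⁴ = 4.02×10²⁷ W.
S = L/(4πd²) = 2520 W m⁻².
Energy balance: absorbed = emitted ⇒ πR²·S(1−A) = 4πR²·σT_eq⁴, so T_eq⁴ = S(1−A)/(4σ).
T_eq = [2520 × 0.66 / (4 × 5.67×10⁻⁸)]^(1/4) = (7.34×10⁹)^(1/4) = 293 K.

T_eq ≈ 293 K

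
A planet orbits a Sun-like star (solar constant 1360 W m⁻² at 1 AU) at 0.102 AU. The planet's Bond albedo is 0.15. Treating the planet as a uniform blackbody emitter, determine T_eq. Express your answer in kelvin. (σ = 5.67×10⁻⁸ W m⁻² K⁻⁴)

Flux at 0.102 AU: S = 1360/0.102² = 1.31×10⁵ W m⁻².
Energy balance: absorbed = emitted ⇒ πR²·S(1−A) = 4πR²·σT_eq⁴, so T_eq⁴ = S(1−A)/(4σ).
T_eq = [1.31×10⁵ × 0.85 / (4 × 5.67×10⁻⁸)]^(1/4) = (4.90×10¹¹)^(1/4) = 837 K.

T_eq ≈ 837 K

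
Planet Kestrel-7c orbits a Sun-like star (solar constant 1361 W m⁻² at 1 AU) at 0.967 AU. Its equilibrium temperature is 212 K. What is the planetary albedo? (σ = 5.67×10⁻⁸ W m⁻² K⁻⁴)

A ≈ 0.69

Flux at 0.967 AU: S = 1361/0.967² = 1460 W m⁻².
From T_eq⁴ = S(1−A)/(4σ): 1−A = 4σT_eq⁴/S.
1−A = 4 × 5.67×10⁻⁸ × (212)⁴ / 1460 = 0.315.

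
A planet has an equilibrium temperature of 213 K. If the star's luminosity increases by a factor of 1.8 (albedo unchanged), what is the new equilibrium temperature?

T_eq ∝ L^(1/4) · d^(−1/2).
T′ = 213 × 1.8^(1/4) = 247 K.

T_eq ≈ 247 K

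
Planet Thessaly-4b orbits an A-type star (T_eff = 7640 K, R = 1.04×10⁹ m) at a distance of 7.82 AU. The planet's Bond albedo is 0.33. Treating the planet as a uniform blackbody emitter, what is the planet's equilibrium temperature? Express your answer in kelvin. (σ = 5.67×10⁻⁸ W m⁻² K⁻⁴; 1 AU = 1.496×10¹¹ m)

d = 7.82 AU = 1.17×10¹² m.
L = 4πR_⋆²σT_⋆⁴ = 4π(1.04×10⁹)² × 5.67×10⁻⁸ × (7640)⁴ = 2.63×10²⁷ W.
S = L/(4πd²) = 153 W m⁻².
Energy balance: absorbed = emitted ⇒ πR²·S(1−A) = 4πR²·σT_eq⁴, so T_eq⁴ = S(1−A)/(4σ).
T_eq = [153 × 0.67 / (4 × 5.67×10⁻⁸)]^(1/4) = (4.51×10⁸)^(1/4) = 146 K.

T_eq ≈ 146 K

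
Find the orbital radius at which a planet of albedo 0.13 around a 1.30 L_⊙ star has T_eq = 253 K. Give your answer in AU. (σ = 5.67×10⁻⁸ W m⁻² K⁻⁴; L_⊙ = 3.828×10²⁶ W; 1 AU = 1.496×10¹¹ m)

d ≈ 1.29 AU

L = 1.30 × 3.828×10²⁶ = 4.98×10²⁶ W.
From T_eq⁴ = L(1−A)/(16πσd²): d = √[L(1−A)/(16πσT_eq⁴)].
d = √[4.98×10²⁶ × 0.87 / (16π × 5.67×10⁻⁸ × (253)⁴)] = 1.93×10¹¹ m = 1.29 AU.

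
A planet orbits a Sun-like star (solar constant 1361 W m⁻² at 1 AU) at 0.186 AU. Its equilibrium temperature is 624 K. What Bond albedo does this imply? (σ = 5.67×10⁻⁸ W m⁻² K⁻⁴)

A ≈ 0.13

Flux at 0.186 AU: S = 1361/0.186² = 3.93×10⁴ W m⁻².
From T_eq⁴ = S(1−A)/(4σ): 1−A = 4σT_eq⁴/S.
1−A = 4 × 5.67×10⁻⁸ × (624)⁴ / 3.93×10⁴ = 0.874.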